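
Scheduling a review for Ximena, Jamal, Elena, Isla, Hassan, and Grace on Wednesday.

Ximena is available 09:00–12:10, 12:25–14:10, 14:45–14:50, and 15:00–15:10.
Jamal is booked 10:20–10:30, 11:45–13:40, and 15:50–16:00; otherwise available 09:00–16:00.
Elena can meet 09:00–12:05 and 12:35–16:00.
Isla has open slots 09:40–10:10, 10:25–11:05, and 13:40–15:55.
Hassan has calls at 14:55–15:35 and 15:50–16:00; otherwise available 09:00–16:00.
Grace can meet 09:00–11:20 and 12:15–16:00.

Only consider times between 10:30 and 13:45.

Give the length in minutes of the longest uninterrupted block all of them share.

35 minutes

Jamal free within 09:00–16:00: 09:00–10:20, 10:30–11:45, 13:40–15:50.
Hassan free within 09:00–16:00: 09:00–14:55, 15:35–15:50.
Ximena ∩ Jamal: 09:00–10:20, 10:30–11:45, 13:40–14:10, 14:45–14:50, 15:00–15:10.
Ximena ∩ Jamal ∩ Elena: 09:00–10:20, 10:30–11:45, 13:40–14:10, 14:45–14:50, 15:00–15:10.
Ximena ∩ Jamal ∩ Elena ∩ Isla: 09:40–10:10, 10:30–11:05, 13:40–14:10, 14:45–14:50, 15:00–15:10.
Ximena ∩ Jamal ∩ Elena ∩ Isla ∩ Hassan: 09:40–10:10, 10:30–11:05, 13:40–14:10, 14:45–14:50.
Ximena ∩ Jamal ∩ Elena ∩ Isla ∩ Hassan ∩ Grace: 09:40–10:10, 10:30–11:05, 13:40–14:10, 14:45–14:50.
Restricted to 10:30–13:45: 10:30–11:05, 13:40–13:45.
Common window lengths: 35, 5 min; longest is 35.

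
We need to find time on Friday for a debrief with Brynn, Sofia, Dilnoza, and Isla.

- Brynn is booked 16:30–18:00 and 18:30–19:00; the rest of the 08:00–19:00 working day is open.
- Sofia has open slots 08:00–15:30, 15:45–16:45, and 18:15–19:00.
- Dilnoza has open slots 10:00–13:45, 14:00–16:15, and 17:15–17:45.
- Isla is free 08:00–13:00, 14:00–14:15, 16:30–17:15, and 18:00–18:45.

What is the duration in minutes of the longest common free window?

Brynn free within 08:00–19:00: 08:00–16:30, 18:00–18:30.
Brynn ∩ Sofia: 08:00–15:30, 15:45–16:30, 18:15–18:30.
Brynn ∩ Sofia ∩ Dilnoza: 10:00–13:45, 14:00–15:30, 15:45–16:15.
Brynn ∩ Sofia ∩ Dilnoza ∩ Isla: 10:00–13:00, 14:00–14:15.
Common window lengths: 180, 15 min; longest is 180.

180 minutes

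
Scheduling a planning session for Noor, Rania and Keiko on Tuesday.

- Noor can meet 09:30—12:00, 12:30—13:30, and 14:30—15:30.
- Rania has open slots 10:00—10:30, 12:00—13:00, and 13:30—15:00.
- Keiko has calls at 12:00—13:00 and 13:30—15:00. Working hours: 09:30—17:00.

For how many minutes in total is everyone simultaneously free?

Keiko free within 09:30–17:00: 09:30–12:00, 13:00–13:30, 15:00–17:00.
Noor ∩ Rania: 10:00–10:30, 12:30–13:00, 14:30–15:00.
Noor ∩ Rania ∩ Keiko: 10:00–10:30.
Total common minutes: 30.

30 minutes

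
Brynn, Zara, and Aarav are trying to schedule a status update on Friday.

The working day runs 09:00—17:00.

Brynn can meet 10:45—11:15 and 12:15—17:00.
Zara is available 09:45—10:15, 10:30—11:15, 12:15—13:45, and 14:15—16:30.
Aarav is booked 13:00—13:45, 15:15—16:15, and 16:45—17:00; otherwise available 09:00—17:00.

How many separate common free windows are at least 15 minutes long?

Aarav free within 09:00–17:00: 09:00–13:00, 13:45–15:15, 16:15–16:45.
Brynn ∩ Zara: 10:45–11:15, 12:15–13:45, 14:15–16:30.
Brynn ∩ Zara ∩ Aarav: 10:45–11:15, 12:15–13:00, 14:15–15:15, 16:15–16:30.
Windows ≥ 15 min: 10:45–11:15, 12:15–13:00, 14:15–15:15, 16:15–16:30.
That's 4 windows.

4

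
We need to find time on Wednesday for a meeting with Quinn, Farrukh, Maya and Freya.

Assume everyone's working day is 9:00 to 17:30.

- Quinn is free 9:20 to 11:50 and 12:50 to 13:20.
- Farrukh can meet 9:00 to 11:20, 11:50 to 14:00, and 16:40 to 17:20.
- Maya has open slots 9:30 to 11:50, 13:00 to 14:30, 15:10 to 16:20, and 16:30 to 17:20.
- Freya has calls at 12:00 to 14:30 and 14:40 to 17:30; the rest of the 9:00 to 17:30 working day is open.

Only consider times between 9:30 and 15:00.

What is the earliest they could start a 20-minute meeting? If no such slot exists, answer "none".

Freya free within 09:00–17:30: 09:00–12:00, 14:30–14:40.
Quinn ∩ Farrukh: 09:20–11:20, 12:50–13:20.
Quinn ∩ Farrukh ∩ Maya: 09:30–11:20, 13:00–13:20.
Quinn ∩ Farrukh ∩ Maya ∩ Freya: 09:30–11:20.
Restricted to 09:30–15:00: 09:30–11:20.
Windows ≥ 20 min: 09:30–11:20.
Earliest such window starts at 09:30.

09:30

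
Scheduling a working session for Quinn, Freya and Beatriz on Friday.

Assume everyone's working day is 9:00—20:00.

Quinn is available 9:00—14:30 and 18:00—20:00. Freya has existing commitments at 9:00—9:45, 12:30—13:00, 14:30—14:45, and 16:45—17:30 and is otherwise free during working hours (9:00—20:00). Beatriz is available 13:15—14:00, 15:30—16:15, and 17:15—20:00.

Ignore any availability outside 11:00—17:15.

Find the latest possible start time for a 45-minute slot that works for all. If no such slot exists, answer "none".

Freya free within 09:00–20:00: 09:45–12:30, 13:00–14:30, 14:45–16:45, 17:30–20:00.
Quinn ∩ Freya: 09:45–12:30, 13:00–14:30, 18:00–20:00.
Quinn ∩ Freya ∩ Beatriz: 13:15–14:00, 18:00–20:00.
Restricted to 11:00–17:15: 13:15–14:00.
Windows ≥ 45 min: 13:15–14:00.
Latest start in the last window 13:15–14:00 is 14:00 − 45 min = 13:15.

13:15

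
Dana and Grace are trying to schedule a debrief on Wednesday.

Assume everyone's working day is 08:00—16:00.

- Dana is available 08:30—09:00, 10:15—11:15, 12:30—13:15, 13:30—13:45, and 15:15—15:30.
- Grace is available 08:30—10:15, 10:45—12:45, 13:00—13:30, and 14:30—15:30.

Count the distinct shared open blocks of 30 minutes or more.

Dana ∩ Grace: 08:30–09:00, 10:45–11:15, 12:30–12:45, 13:00–13:15, 15:15–15:30.
Windows ≥ 30 min: 08:30–09:00, 10:45–11:15.
That's 2 windows.

2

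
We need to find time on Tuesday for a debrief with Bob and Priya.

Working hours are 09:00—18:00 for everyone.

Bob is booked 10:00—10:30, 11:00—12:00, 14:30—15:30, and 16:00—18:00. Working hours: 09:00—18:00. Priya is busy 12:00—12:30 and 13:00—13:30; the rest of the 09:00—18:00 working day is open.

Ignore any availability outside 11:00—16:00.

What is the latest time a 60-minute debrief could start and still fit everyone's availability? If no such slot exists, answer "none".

Bob free within 09:00–18:00: 09:00–10:00, 10:30–11:00, 12:00–14:30, 15:30–16:00.
Priya free within 09:00–18:00: 09:00–12:00, 12:30–13:00, 13:30–18:00.
Bob ∩ Priya: 09:00–10:00, 10:30–11:00, 12:30–13:00, 13:30–14:30, 15:30–16:00.
Restricted to 11:00–16:00: 12:30–13:00, 13:30–14:30, 15:30–16:00.
Windows ≥ 60 min: 13:30–14:30.
Latest start in the last window 13:30–14:30 is 14:30 − 60 min = 13:30.

13:30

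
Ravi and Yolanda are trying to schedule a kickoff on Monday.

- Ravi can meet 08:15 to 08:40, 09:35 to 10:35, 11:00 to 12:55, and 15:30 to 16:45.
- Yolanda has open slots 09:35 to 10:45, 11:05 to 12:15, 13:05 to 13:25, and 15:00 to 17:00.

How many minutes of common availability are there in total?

205 minutes

Ravi ∩ Yolanda: 09:35–10:35, 11:05–12:15, 15:30–16:45.
Total common minutes: 60 + 70 + 75 = 205.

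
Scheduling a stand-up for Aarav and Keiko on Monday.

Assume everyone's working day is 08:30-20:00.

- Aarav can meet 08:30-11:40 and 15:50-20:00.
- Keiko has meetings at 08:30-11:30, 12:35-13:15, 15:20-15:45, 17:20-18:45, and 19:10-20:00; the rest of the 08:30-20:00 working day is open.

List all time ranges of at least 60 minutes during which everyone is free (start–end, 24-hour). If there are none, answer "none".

15:50–17:20

Keiko free within 08:30–20:00: 11:30–12:35, 13:15–15:20, 15:45–17:20, 18:45–19:10.
Aarav ∩ Keiko: 11:30–11:40, 15:50–17:20, 18:45–19:10.
Windows ≥ 60 min: 15:50–17:20.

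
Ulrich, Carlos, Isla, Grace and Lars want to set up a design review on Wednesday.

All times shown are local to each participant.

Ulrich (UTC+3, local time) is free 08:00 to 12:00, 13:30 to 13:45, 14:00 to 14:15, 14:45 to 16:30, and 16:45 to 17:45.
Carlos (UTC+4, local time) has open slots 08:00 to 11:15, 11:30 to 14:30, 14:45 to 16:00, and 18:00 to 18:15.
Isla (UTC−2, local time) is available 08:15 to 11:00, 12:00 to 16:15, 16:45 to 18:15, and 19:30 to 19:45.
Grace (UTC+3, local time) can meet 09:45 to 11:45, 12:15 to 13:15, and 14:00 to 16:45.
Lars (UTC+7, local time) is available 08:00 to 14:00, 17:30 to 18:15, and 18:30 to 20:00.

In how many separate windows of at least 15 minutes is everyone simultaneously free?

2

Ulrich → UTC: 05:00–09:00, 10:30–10:45, 11:00–11:15, 11:45–13:30, 13:45–14:45.
Carlos → UTC: 04:00–07:15, 07:30–10:30, 10:45–12:00, 14:00–14:15.
Isla → UTC: 10:15–13:00, 14:00–18:15, 18:45–20:15, 21:30–21:45.
Grace → UTC: 06:45–08:45, 09:15–10:15, 11:00–13:45.
Lars → UTC: 01:00–07:00, 10:30–11:15, 11:30–13:00.
Ulrich ∩ Carlos: 05:00–07:15, 07:30–09:00, 11:00–11:15, 11:45–12:00, 14:00–14:15.
Ulrich ∩ Carlos ∩ Isla: 11:00–11:15, 11:45–12:00, 14:00–14:15.
Ulrich ∩ Carlos ∩ Isla ∩ Grace: 11:00–11:15, 11:45–12:00.
Ulrich ∩ Carlos ∩ Isla ∩ Grace ∩ Lars: 11:00–11:15, 11:45–12:00.
Windows ≥ 15 min: 11:00–11:15, 11:45–12:00.
That's 2 windows.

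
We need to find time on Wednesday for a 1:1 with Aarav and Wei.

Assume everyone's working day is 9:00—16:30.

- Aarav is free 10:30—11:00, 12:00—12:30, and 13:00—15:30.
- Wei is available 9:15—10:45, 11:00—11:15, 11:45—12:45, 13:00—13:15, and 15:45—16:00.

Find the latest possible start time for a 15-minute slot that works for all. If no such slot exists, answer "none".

Aarav ∩ Wei: 10:30–10:45, 12:00–12:30, 13:00–13:15.
Windows ≥ 15 min: 10:30–10:45, 12:00–12:30, 13:00–13:15.
Latest start in the last window 13:00–13:15 is 13:15 − 15 min = 13:00.

13:00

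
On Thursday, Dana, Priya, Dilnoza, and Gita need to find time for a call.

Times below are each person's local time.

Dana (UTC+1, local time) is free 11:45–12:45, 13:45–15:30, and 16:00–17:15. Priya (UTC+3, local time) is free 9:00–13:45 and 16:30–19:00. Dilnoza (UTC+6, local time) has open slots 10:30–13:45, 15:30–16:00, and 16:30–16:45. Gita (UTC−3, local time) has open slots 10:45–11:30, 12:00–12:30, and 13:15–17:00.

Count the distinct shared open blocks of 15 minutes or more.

0

Dana → UTC: 10:45–11:45, 12:45–14:30, 15:00–16:15.
Priya → UTC: 06:00–10:45, 13:30–16:00.
Dilnoza → UTC: 04:30–07:45, 09:30–10:00, 10:30–10:45.
Gita → UTC: 13:45–14:30, 15:00–15:30, 16:15–20:00.
Dana ∩ Priya: 13:30–14:30, 15:00–16:00.
Dana ∩ Priya ∩ Dilnoza: (none).
Dana ∩ Priya ∩ Dilnoza ∩ Gita: (none).
Windows ≥ 15 min: (none).
That's 0 windows.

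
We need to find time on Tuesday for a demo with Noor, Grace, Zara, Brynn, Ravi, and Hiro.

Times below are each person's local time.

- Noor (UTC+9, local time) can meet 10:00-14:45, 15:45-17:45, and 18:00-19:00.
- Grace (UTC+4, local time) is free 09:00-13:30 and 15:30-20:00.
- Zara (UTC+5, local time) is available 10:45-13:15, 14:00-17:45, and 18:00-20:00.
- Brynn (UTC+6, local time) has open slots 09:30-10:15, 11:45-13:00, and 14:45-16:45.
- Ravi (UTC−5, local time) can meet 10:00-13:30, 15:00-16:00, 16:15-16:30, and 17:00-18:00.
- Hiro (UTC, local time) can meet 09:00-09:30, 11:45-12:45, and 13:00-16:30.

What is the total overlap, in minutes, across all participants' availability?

0 minutes

Noor → UTC: 01:00–05:45, 06:45–08:45, 09:00–10:00.
Grace → UTC: 05:00–09:30, 11:30–16:00.
Zara → UTC: 05:45–08:15, 09:00–12:45, 13:00–15:00.
Brynn → UTC: 03:30–04:15, 05:45–07:00, 08:45–10:45.
Ravi → UTC: 15:00–18:30, 20:00–21:00, 21:15–21:30, 22:00–23:00.
Hiro → UTC: 09:00–09:30, 11:45–12:45, 13:00–16:30.
Noor ∩ Grace: 05:00–05:45, 06:45–08:45, 09:00–09:30.
Noor ∩ Grace ∩ Zara: 06:45–08:15, 09:00–09:30.
Noor ∩ Grace ∩ Zara ∩ Brynn: 06:45–07:00, 09:00–09:30.
Noor ∩ Grace ∩ Zara ∩ Brynn ∩ Ravi: (none).
Noor ∩ Grace ∩ Zara ∩ Brynn ∩ Ravi ∩ Hiro: (none).
Total common minutes: 0.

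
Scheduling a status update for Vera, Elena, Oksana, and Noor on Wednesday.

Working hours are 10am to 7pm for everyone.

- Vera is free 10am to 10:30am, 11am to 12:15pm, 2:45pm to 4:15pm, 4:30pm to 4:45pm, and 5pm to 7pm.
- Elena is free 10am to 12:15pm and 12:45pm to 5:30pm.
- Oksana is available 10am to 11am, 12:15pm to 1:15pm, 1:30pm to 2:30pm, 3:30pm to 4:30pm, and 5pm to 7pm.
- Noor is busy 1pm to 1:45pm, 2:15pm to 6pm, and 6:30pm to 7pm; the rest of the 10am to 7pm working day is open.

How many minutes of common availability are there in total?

Noor free within 10:00–19:00: 10:00–13:00, 13:45–14:15, 18:00–18:30.
Vera ∩ Elena: 10:00–10:30, 11:00–12:15, 14:45–16:15, 16:30–16:45, 17:00–17:30.
Vera ∩ Elena ∩ Oksana: 10:00–10:30, 15:30–16:15, 17:00–17:30.
Vera ∩ Elena ∩ Oksana ∩ Noor: 10:00–10:30.
Total common minutes: 30.

30 minutes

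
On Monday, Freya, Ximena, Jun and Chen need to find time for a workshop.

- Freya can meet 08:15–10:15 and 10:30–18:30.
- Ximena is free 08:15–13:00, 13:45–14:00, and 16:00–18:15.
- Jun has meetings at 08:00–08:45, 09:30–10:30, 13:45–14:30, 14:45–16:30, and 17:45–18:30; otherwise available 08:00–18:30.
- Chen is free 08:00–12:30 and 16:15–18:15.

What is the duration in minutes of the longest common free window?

Jun free within 08:00–18:30: 08:45–09:30, 10:30–13:45, 14:30–14:45, 16:30–17:45.
Freya ∩ Ximena: 08:15–10:15, 10:30–13:00, 13:45–14:00, 16:00–18:15.
Freya ∩ Ximena ∩ Jun: 08:45–09:30, 10:30–13:00, 16:30–17:45.
Freya ∩ Ximena ∩ Jun ∩ Chen: 08:45–09:30, 10:30–12:30, 16:30–17:45.
Common window lengths: 45, 120, 75 min; longest is 120.

120 minutes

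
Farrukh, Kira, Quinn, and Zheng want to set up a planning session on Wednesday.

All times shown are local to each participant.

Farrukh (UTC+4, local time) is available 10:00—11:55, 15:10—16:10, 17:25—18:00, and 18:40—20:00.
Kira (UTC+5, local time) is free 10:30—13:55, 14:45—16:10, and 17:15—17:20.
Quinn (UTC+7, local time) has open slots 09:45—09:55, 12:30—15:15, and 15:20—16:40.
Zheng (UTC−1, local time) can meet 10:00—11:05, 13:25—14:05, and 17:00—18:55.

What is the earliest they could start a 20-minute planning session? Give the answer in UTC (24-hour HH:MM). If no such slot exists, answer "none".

Farrukh → UTC: 06:00–07:55, 11:10–12:10, 13:25–14:00, 14:40–16:00.
Kira → UTC: 05:30–08:55, 09:45–11:10, 12:15–12:20.
Quinn → UTC: 02:45–02:55, 05:30–08:15, 08:20–09:40.
Zheng → UTC: 11:00–12:05, 14:25–15:05, 18:00–19:55.
Farrukh ∩ Kira: 06:00–07:55.
Farrukh ∩ Kira ∩ Quinn: 06:00–07:55.
Farrukh ∩ Kira ∩ Quinn ∩ Zheng: (none).
Windows ≥ 20 min: (none).

none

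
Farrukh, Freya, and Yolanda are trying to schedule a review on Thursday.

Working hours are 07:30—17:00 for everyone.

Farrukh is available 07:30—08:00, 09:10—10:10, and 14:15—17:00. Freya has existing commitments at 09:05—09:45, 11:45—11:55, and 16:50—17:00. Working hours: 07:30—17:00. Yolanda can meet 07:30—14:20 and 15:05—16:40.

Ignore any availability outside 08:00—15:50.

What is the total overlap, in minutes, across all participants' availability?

75 minutes

Freya free within 07:30–17:00: 07:30–09:05, 09:45–11:45, 11:55–16:50.
Farrukh ∩ Freya: 07:30–08:00, 09:45–10:10, 14:15–16:50.
Farrukh ∩ Freya ∩ Yolanda: 07:30–08:00, 09:45–10:10, 14:15–14:20, 15:05–16:40.
Restricted to 08:00–15:50: 09:45–10:10, 14:15–14:20, 15:05–15:50.
Total common minutes: 25 + 5 + 45 = 75.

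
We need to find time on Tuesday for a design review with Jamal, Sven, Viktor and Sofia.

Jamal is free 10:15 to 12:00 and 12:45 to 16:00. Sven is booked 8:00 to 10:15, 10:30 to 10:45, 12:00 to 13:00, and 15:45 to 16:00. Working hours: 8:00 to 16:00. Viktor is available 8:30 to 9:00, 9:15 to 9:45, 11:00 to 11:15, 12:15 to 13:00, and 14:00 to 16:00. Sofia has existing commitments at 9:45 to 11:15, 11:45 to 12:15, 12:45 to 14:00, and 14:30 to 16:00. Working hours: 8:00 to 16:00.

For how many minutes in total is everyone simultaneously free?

Sven free within 08:00–16:00: 10:15–10:30, 10:45–12:00, 13:00–15:45.
Sofia free within 08:00–16:00: 08:00–09:45, 11:15–11:45, 12:15–12:45, 14:00–14:30.
Jamal ∩ Sven: 10:15–10:30, 10:45–12:00, 13:00–15:45.
Jamal ∩ Sven ∩ Viktor: 11:00–11:15, 14:00–15:45.
Jamal ∩ Sven ∩ Viktor ∩ Sofia: 14:00–14:30.
Total common minutes: 30.

30 minutes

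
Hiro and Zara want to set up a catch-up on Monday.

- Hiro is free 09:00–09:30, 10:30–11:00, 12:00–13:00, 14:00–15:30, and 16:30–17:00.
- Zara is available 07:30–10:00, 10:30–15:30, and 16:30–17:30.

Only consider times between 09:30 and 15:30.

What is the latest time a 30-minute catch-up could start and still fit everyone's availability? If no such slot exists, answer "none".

Hiro ∩ Zara: 09:00–09:30, 10:30–11:00, 12:00–13:00, 14:00–15:30, 16:30–17:00.
Restricted to 09:30–15:30: 10:30–11:00, 12:00–13:00, 14:00–15:30.
Windows ≥ 30 min: 10:30–11:00, 12:00–13:00, 14:00–15:30.
Latest start in the last window 14:00–15:30 is 15:30 − 30 min = 15:00.

15:00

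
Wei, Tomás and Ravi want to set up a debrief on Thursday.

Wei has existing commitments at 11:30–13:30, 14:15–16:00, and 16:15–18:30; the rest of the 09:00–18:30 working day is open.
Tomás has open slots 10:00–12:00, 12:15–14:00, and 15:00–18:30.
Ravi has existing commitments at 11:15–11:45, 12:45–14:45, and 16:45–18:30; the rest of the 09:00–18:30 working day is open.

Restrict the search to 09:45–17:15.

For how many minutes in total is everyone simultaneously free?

90 minutes

Wei free within 09:00–18:30: 09:00–11:30, 13:30–14:15, 16:00–16:15.
Ravi free within 09:00–18:30: 09:00–11:15, 11:45–12:45, 14:45–16:45.
Wei ∩ Tomás: 10:00–11:30, 13:30–14:00, 16:00–16:15.
Wei ∩ Tomás ∩ Ravi: 10:00–11:15, 16:00–16:15.
Restricted to 09:45–17:15: 10:00–11:15, 16:00–16:15.
Total common minutes: 75 + 15 = 90.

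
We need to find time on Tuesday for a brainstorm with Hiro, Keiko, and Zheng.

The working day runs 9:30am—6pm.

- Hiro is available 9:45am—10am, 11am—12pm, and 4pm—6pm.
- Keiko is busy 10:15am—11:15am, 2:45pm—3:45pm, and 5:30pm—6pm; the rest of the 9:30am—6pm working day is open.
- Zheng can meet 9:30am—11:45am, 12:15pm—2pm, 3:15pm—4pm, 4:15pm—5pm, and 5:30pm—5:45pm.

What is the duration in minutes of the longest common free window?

45 minutes

Keiko free within 09:30–18:00: 09:30–10:15, 11:15–14:45, 15:45–17:30.
Hiro ∩ Keiko: 09:45–10:00, 11:15–12:00, 16:00–17:30.
Hiro ∩ Keiko ∩ Zheng: 09:45–10:00, 11:15–11:45, 16:15–17:00.
Common window lengths: 15, 30, 45 min; longest is 45.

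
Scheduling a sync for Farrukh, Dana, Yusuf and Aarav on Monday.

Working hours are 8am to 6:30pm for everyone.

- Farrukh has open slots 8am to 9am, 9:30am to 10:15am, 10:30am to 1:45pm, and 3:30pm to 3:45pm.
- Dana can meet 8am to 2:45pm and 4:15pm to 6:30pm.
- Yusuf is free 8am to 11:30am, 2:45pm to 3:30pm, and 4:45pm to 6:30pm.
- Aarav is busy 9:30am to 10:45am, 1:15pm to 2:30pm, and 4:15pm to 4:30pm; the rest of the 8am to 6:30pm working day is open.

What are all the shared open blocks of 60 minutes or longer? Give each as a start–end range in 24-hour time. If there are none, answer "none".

Aarav free within 08:00–18:30: 08:00–09:30, 10:45–13:15, 14:30–16:15, 16:30–18:30.
Farrukh ∩ Dana: 08:00–09:00, 09:30–10:15, 10:30–13:45.
Farrukh ∩ Dana ∩ Yusuf: 08:00–09:00, 09:30–10:15, 10:30–11:30.
Farrukh ∩ Dana ∩ Yusuf ∩ Aarav: 08:00–09:00, 10:45–11:30.
Windows ≥ 60 min: 08:00–09:00.

08:00–09:00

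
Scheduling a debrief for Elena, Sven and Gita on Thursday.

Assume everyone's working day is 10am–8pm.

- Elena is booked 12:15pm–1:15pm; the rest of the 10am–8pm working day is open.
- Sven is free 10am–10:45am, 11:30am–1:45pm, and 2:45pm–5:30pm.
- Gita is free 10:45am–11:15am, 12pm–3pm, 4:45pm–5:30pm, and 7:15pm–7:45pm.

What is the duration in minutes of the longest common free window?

Elena free within 10:00–20:00: 10:00–12:15, 13:15–20:00.
Elena ∩ Sven: 10:00–10:45, 11:30–12:15, 13:15–13:45, 14:45–17:30.
Elena ∩ Sven ∩ Gita: 12:00–12:15, 13:15–13:45, 14:45–15:00, 16:45–17:30.
Common window lengths: 15, 30, 15, 45 min; longest is 45.

45 minutes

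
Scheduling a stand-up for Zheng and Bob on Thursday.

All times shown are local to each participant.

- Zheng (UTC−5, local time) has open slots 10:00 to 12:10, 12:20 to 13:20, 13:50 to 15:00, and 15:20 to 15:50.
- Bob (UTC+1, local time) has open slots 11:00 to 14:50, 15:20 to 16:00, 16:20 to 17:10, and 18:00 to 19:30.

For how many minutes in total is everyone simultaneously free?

Zheng → UTC: 15:00–17:10, 17:20–18:20, 18:50–20:00, 20:20–20:50.
Bob → UTC: 10:00–13:50, 14:20–15:00, 15:20–16:10, 17:00–18:30.
Zheng ∩ Bob: 15:20–16:10, 17:00–17:10, 17:20–18:20.
Total common minutes: 50 + 10 + 60 = 120.

120 minutes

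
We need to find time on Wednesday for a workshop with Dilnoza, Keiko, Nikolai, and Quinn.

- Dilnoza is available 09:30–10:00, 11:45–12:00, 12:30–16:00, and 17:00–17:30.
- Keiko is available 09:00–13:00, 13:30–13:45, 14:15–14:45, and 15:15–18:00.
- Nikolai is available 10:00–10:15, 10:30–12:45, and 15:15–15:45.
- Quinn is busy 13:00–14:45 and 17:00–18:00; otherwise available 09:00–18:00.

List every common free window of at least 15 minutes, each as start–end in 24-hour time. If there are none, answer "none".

11:45–12:00, 12:30–12:45, 15:15–15:45

Quinn free within 09:00–18:00: 09:00–13:00, 14:45–17:00.
Dilnoza ∩ Keiko: 09:30–10:00, 11:45–12:00, 12:30–13:00, 13:30–13:45, 14:15–14:45, 15:15–16:00, 17:00–17:30.
Dilnoza ∩ Keiko ∩ Nikolai: 11:45–12:00, 12:30–12:45, 15:15–15:45.
Dilnoza ∩ Keiko ∩ Nikolai ∩ Quinn: 11:45–12:00, 12:30–12:45, 15:15–15:45.
Windows ≥ 15 min: 11:45–12:00, 12:30–12:45, 15:15–15:45.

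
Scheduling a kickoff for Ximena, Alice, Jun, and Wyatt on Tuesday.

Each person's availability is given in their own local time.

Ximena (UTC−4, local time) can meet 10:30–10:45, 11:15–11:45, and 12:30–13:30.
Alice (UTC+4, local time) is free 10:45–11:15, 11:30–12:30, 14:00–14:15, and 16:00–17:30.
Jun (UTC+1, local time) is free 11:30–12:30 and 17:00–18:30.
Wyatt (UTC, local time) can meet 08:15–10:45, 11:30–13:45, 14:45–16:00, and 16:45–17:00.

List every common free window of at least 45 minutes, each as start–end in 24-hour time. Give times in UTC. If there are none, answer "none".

Ximena → UTC: 14:30–14:45, 15:15–15:45, 16:30–17:30.
Alice → UTC: 06:45–07:15, 07:30–08:30, 10:00–10:15, 12:00–13:30.
Jun → UTC: 10:30–11:30, 16:00–17:30.
Wyatt → UTC: 08:15–10:45, 11:30–13:45, 14:45–16:00, 16:45–17:00.
Ximena ∩ Alice: (none).
Ximena ∩ Alice ∩ Jun: (none).
Ximena ∩ Alice ∩ Jun ∩ Wyatt: (none).
Windows ≥ 45 min: (none).

none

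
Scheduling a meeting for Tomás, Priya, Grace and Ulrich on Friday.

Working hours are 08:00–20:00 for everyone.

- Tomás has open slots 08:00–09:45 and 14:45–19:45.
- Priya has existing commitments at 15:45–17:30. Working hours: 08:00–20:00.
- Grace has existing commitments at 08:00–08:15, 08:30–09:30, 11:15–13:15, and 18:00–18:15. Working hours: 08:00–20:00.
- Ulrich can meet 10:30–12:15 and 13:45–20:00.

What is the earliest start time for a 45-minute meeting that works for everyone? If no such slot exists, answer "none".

Priya free within 08:00–20:00: 08:00–15:45, 17:30–20:00.
Grace free within 08:00–20:00: 08:15–08:30, 09:30–11:15, 13:15–18:00, 18:15–20:00.
Tomás ∩ Priya: 08:00–09:45, 14:45–15:45, 17:30–19:45.
Tomás ∩ Priya ∩ Grace: 08:15–08:30, 09:30–09:45, 14:45–15:45, 17:30–18:00, 18:15–19:45.
Tomás ∩ Priya ∩ Grace ∩ Ulrich: 14:45–15:45, 17:30–18:00, 18:15–19:45.
Windows ≥ 45 min: 14:45–15:45, 18:15–19:45.
Earliest such window starts at 14:45.

14:45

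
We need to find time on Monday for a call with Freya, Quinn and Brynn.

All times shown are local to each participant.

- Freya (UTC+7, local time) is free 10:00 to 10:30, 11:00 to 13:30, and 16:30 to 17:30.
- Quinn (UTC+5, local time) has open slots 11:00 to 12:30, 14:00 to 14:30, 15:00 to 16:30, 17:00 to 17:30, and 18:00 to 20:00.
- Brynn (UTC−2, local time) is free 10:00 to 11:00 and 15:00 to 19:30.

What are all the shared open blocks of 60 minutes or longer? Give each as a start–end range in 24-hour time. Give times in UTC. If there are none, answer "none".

Freya → UTC: 03:00–03:30, 04:00–06:30, 09:30–10:30.
Quinn → UTC: 06:00–07:30, 09:00–09:30, 10:00–11:30, 12:00–12:30, 13:00–15:00.
Brynn → UTC: 12:00–13:00, 17:00–21:30.
Freya ∩ Quinn: 06:00–06:30, 10:00–10:30.
Freya ∩ Quinn ∩ Brynn: (none).
Windows ≥ 60 min: (none).

none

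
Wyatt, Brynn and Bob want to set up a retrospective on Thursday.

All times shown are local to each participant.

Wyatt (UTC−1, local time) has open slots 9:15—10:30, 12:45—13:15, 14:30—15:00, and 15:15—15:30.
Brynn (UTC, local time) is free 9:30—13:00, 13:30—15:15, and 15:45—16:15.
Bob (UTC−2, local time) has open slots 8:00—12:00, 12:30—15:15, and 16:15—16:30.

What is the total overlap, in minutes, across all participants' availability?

Wyatt → UTC: 10:15–11:30, 13:45–14:15, 15:30–16:00, 16:15–16:30.
Brynn → UTC: 09:30–13:00, 13:30–15:15, 15:45–16:15.
Bob → UTC: 10:00–14:00, 14:30–17:15, 18:15–18:30.
Wyatt ∩ Brynn: 10:15–11:30, 13:45–14:15, 15:45–16:00.
Wyatt ∩ Brynn ∩ Bob: 10:15–11:30, 13:45–14:00, 15:45–16:00.
Total common minutes: 75 + 15 + 15 = 105.

105 minutes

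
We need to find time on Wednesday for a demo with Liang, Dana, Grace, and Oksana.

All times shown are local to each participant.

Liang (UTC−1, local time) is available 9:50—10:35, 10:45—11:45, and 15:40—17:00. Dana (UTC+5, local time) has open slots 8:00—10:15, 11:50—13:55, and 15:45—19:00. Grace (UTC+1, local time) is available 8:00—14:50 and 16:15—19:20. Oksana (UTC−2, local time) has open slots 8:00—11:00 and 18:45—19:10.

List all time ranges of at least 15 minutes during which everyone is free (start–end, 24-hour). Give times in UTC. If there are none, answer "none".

Liang → UTC: 10:50–11:35, 11:45–12:45, 16:40–18:00.
Dana → UTC: 03:00–05:15, 06:50–08:55, 10:45–14:00.
Grace → UTC: 07:00–13:50, 15:15–18:20.
Oksana → UTC: 10:00–13:00, 20:45–21:10.
Liang ∩ Dana: 10:50–11:35, 11:45–12:45.
Liang ∩ Dana ∩ Grace: 10:50–11:35, 11:45–12:45.
Liang ∩ Dana ∩ Grace ∩ Oksana: 10:50–11:35, 11:45–12:45.
Windows ≥ 15 min: 10:50–11:35, 11:45–12:45.

10:50–11:35, 11:45–12:45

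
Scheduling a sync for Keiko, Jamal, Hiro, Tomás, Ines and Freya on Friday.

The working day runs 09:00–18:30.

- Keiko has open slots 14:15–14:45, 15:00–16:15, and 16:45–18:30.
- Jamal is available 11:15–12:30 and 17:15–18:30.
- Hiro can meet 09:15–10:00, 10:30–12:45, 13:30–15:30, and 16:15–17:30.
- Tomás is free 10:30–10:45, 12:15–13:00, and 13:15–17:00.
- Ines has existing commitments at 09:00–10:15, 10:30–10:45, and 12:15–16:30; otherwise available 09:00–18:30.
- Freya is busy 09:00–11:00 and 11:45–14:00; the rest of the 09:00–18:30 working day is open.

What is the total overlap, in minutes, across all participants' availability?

0 minutes

Ines free within 09:00–18:30: 10:15–10:30, 10:45–12:15, 16:30–18:30.
Freya free within 09:00–18:30: 11:00–11:45, 14:00–18:30.
Keiko ∩ Jamal: 17:15–18:30.
Keiko ∩ Jamal ∩ Hiro: 17:15–17:30.
Keiko ∩ Jamal ∩ Hiro ∩ Tomás: (none).
Keiko ∩ Jamal ∩ Hiro ∩ Tomás ∩ Ines: (none).
Keiko ∩ Jamal ∩ Hiro ∩ Tomás ∩ Ines ∩ Freya: (none).
Total common minutes: 0.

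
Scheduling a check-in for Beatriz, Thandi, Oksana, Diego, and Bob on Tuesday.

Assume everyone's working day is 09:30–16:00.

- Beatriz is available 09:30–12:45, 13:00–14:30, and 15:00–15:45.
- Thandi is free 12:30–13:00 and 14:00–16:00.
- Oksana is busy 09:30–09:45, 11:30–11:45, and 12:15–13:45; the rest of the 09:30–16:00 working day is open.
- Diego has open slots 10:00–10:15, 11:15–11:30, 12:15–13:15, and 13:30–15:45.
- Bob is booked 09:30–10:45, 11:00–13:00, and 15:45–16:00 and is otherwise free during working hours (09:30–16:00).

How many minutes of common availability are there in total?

Oksana free within 09:30–16:00: 09:45–11:30, 11:45–12:15, 13:45–16:00.
Bob free within 09:30–16:00: 10:45–11:00, 13:00–15:45.
Beatriz ∩ Thandi: 12:30–12:45, 14:00–14:30, 15:00–15:45.
Beatriz ∩ Thandi ∩ Oksana: 14:00–14:30, 15:00–15:45.
Beatriz ∩ Thandi ∩ Oksana ∩ Diego: 14:00–14:30, 15:00–15:45.
Beatriz ∩ Thandi ∩ Oksana ∩ Diego ∩ Bob: 14:00–14:30, 15:00–15:45.
Total common minutes: 30 + 45 = 75.

75 minutes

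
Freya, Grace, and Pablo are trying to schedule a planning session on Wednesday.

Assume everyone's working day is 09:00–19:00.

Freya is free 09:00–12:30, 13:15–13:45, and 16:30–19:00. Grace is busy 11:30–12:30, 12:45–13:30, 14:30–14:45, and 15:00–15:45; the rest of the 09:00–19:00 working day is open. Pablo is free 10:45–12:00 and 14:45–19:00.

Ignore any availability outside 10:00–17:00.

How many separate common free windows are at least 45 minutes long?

Grace free within 09:00–19:00: 09:00–11:30, 12:30–12:45, 13:30–14:30, 14:45–15:00, 15:45–19:00.
Freya ∩ Grace: 09:00–11:30, 13:30–13:45, 16:30–19:00.
Freya ∩ Grace ∩ Pablo: 10:45–11:30, 16:30–19:00.
Restricted to 10:00–17:00: 10:45–11:30, 16:30–17:00.
Windows ≥ 45 min: 10:45–11:30.
That's 1 window.

1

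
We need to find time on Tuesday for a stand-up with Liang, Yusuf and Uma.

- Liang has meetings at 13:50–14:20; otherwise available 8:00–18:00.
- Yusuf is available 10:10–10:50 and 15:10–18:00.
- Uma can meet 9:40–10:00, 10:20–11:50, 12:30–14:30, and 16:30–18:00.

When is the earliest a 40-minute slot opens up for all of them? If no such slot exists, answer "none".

16:30

Liang free within 08:00–18:00: 08:00–13:50, 14:20–18:00.
Liang ∩ Yusuf: 10:10–10:50, 15:10–18:00.
Liang ∩ Yusuf ∩ Uma: 10:20–10:50, 16:30–18:00.
Windows ≥ 40 min: 16:30–18:00.
Earliest such window starts at 16:30.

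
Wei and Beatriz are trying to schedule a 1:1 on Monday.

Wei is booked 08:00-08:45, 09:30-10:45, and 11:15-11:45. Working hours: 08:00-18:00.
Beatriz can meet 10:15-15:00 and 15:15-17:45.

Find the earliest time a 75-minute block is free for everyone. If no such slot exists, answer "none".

Wei free within 08:00–18:00: 08:45–09:30, 10:45–11:15, 11:45–18:00.
Wei ∩ Beatriz: 10:45–11:15, 11:45–15:00, 15:15–17:45.
Windows ≥ 75 min: 11:45–15:00, 15:15–17:45.
Earliest such window starts at 11:45.

11:45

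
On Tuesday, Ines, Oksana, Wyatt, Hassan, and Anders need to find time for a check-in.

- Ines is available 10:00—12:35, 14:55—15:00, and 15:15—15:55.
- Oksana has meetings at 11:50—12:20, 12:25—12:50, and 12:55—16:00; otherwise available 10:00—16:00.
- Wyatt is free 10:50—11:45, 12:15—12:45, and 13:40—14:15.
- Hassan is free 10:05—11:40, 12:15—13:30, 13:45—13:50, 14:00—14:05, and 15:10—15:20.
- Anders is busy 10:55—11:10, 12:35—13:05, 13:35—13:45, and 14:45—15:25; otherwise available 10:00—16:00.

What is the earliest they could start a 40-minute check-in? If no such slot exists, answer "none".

Oksana free within 10:00–16:00: 10:00–11:50, 12:20–12:25, 12:50–12:55.
Anders free within 10:00–16:00: 10:00–10:55, 11:10–12:35, 13:05–13:35, 13:45–14:45, 15:25–16:00.
Ines ∩ Oksana: 10:00–11:50, 12:20–12:25.
Ines ∩ Oksana ∩ Wyatt: 10:50–11:45, 12:20–12:25.
Ines ∩ Oksana ∩ Wyatt ∩ Hassan: 10:50–11:40, 12:20–12:25.
Ines ∩ Oksana ∩ Wyatt ∩ Hassan ∩ Anders: 10:50–10:55, 11:10–11:40, 12:20–12:25.
Windows ≥ 40 min: (none).

none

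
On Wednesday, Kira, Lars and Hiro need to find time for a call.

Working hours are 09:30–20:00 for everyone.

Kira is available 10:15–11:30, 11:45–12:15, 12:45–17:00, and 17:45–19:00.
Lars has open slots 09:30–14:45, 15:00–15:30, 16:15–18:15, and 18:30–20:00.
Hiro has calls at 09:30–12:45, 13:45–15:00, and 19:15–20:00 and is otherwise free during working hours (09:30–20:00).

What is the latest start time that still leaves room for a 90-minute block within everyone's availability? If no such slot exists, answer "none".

Hiro free within 09:30–20:00: 12:45–13:45, 15:00–19:15.
Kira ∩ Lars: 10:15–11:30, 11:45–12:15, 12:45–14:45, 15:00–15:30, 16:15–17:00, 17:45–18:15, 18:30–19:00.
Kira ∩ Lars ∩ Hiro: 12:45–13:45, 15:00–15:30, 16:15–17:00, 17:45–18:15, 18:30–19:00.
Windows ≥ 90 min: (none).

none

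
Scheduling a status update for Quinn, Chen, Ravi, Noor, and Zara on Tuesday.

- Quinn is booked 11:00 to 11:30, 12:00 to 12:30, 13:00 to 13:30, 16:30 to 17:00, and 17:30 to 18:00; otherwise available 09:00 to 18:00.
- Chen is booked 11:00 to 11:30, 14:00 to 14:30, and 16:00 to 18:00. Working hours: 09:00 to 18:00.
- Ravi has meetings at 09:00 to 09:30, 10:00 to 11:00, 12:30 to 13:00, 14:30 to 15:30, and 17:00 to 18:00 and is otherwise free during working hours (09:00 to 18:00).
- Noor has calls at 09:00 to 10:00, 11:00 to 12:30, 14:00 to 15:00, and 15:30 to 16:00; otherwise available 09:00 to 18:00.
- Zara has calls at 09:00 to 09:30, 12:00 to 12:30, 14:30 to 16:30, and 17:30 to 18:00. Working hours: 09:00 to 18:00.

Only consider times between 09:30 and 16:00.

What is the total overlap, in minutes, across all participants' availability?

30 minutes

Quinn free within 09:00–18:00: 09:00–11:00, 11:30–12:00, 12:30–13:00, 13:30–16:30, 17:00–17:30.
Chen free within 09:00–18:00: 09:00–11:00, 11:30–14:00, 14:30–16:00.
Ravi free within 09:00–18:00: 09:30–10:00, 11:00–12:30, 13:00–14:30, 15:30–17:00.
Noor free within 09:00–18:00: 10:00–11:00, 12:30–14:00, 15:00–15:30, 16:00–18:00.
Zara free within 09:00–18:00: 09:30–12:00, 12:30–14:30, 16:30–17:30.
Quinn ∩ Chen: 09:00–11:00, 11:30–12:00, 12:30–13:00, 13:30–14:00, 14:30–16:00.
Quinn ∩ Chen ∩ Ravi: 09:30–10:00, 11:30–12:00, 13:30–14:00, 15:30–16:00.
Quinn ∩ Chen ∩ Ravi ∩ Noor: 13:30–14:00.
Quinn ∩ Chen ∩ Ravi ∩ Noor ∩ Zara: 13:30–14:00.
Restricted to 09:30–16:00: 13:30–14:00.
Total common minutes: 30.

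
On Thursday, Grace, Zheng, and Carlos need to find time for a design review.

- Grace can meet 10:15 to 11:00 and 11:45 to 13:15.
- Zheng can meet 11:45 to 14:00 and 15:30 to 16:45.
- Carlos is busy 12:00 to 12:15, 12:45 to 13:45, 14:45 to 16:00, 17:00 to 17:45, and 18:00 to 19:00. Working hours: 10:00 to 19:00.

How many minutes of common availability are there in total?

Carlos free within 10:00–19:00: 10:00–12:00, 12:15–12:45, 13:45–14:45, 16:00–17:00, 17:45–18:00.
Grace ∩ Zheng: 11:45–13:15.
Grace ∩ Zheng ∩ Carlos: 11:45–12:00, 12:15–12:45.
Total common minutes: 15 + 30 = 45.

45 minutes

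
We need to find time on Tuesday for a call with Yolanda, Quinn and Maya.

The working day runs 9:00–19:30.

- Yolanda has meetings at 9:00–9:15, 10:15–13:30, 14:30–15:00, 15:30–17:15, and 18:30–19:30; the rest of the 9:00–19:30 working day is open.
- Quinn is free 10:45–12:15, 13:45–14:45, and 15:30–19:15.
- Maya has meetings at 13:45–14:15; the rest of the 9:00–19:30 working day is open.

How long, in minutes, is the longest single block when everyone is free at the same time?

Yolanda free within 09:00–19:30: 09:15–10:15, 13:30–14:30, 15:00–15:30, 17:15–18:30.
Maya free within 09:00–19:30: 09:00–13:45, 14:15–19:30.
Yolanda ∩ Quinn: 13:45–14:30, 17:15–18:30.
Yolanda ∩ Quinn ∩ Maya: 14:15–14:30, 17:15–18:30.
Common window lengths: 15, 75 min; longest is 75.

75 minutes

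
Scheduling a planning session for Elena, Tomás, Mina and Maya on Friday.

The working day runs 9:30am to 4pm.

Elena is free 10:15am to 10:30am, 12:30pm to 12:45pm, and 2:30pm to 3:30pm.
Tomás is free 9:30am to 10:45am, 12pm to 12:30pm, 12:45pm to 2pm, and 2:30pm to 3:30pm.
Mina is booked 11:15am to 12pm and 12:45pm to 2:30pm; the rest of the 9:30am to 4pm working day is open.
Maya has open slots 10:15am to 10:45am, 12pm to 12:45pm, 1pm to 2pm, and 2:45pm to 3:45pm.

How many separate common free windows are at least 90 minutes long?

0

Mina free within 09:30–16:00: 09:30–11:15, 12:00–12:45, 14:30–16:00.
Elena ∩ Tomás: 10:15–10:30, 14:30–15:30.
Elena ∩ Tomás ∩ Mina: 10:15–10:30, 14:30–15:30.
Elena ∩ Tomás ∩ Mina ∩ Maya: 10:15–10:30, 14:45–15:30.
Windows ≥ 90 min: (none).
That's 0 windows.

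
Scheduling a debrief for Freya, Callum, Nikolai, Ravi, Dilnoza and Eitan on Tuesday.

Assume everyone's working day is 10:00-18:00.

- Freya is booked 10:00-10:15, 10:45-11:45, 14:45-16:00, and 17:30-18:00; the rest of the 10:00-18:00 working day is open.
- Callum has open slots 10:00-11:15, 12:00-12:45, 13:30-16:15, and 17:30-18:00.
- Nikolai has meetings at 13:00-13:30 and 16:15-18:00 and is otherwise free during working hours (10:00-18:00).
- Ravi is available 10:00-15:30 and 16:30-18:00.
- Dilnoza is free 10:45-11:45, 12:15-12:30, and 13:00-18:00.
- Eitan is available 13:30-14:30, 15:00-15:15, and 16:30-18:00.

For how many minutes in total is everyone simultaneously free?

Freya free within 10:00–18:00: 10:15–10:45, 11:45–14:45, 16:00–17:30.
Nikolai free within 10:00–18:00: 10:00–13:00, 13:30–16:15.
Freya ∩ Callum: 10:15–10:45, 12:00–12:45, 13:30–14:45, 16:00–16:15.
Freya ∩ Callum ∩ Nikolai: 10:15–10:45, 12:00–12:45, 13:30–14:45, 16:00–16:15.
Freya ∩ Callum ∩ Nikolai ∩ Ravi: 10:15–10:45, 12:00–12:45, 13:30–14:45.
Freya ∩ Callum ∩ Nikolai ∩ Ravi ∩ Dilnoza: 12:15–12:30, 13:30–14:45.
Freya ∩ Callum ∩ Nikolai ∩ Ravi ∩ Dilnoza ∩ Eitan: 13:30–14:30.
Total common minutes: 60.

60 minutes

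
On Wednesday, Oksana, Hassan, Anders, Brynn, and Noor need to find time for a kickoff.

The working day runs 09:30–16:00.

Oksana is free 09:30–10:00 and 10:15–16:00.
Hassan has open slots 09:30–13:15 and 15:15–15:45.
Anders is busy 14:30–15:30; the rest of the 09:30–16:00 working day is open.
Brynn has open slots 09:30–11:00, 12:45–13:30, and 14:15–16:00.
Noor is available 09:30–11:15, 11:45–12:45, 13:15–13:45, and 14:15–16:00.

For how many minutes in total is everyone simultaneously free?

90 minutes

Anders free within 09:30–16:00: 09:30–14:30, 15:30–16:00.
Oksana ∩ Hassan: 09:30–10:00, 10:15–13:15, 15:15–15:45.
Oksana ∩ Hassan ∩ Anders: 09:30–10:00, 10:15–13:15, 15:30–15:45.
Oksana ∩ Hassan ∩ Anders ∩ Brynn: 09:30–10:00, 10:15–11:00, 12:45–13:15, 15:30–15:45.
Oksana ∩ Hassan ∩ Anders ∩ Brynn ∩ Noor: 09:30–10:00, 10:15–11:00, 15:30–15:45.
Total common minutes: 30 + 45 + 15 = 90.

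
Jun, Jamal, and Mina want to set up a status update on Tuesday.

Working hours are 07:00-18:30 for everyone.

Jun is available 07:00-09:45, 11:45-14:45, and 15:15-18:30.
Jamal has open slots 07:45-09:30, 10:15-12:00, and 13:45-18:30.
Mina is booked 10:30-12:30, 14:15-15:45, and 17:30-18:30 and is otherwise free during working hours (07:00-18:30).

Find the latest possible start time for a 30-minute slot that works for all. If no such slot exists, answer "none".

Mina free within 07:00–18:30: 07:00–10:30, 12:30–14:15, 15:45–17:30.
Jun ∩ Jamal: 07:45–09:30, 11:45–12:00, 13:45–14:45, 15:15–18:30.
Jun ∩ Jamal ∩ Mina: 07:45–09:30, 13:45–14:15, 15:45–17:30.
Windows ≥ 30 min: 07:45–09:30, 13:45–14:15, 15:45–17:30.
Latest start in the last window 15:45–17:30 is 17:30 − 30 min = 17:00.

17:00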